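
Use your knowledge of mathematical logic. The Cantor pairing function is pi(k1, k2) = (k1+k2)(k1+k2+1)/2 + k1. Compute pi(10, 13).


k1 + k2 = 23
(k1+k2)(k1+k2+1)/2 = 23 * 24 / 2 = 276
pi = 276 + 10 = 286

286


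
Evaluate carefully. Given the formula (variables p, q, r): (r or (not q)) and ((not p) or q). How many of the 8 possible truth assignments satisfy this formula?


Evaluate all 8 assignments for p, q, r:
p=0, q=0, r=0: 1
p=0, q=0, r=1: 1
p=0, q=1, r=0: 0
p=0, q=1, r=1: 1
p=1, q=0, r=0: 0
p=1, q=0, r=1: 0
p=1, q=1, r=0: 0
p=1, q=1, r=1: 1
Satisfying count = 4

4


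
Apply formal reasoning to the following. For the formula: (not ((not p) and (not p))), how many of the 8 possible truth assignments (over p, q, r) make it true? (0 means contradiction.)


Check all 8 assignments:
p=0, q=0, r=0: 0
p=0, q=0, r=1: 0
p=0, q=1, r=0: 0
p=0, q=1, r=1: 0
p=1, q=0, r=0: 1
p=1, q=0, r=1: 1
p=1, q=1, r=0: 1
p=1, q=1, r=1: 1
Count of True = 4

4


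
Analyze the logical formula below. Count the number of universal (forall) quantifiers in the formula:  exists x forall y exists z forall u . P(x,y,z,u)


Quantifier prefix: exists x forall y exists z forall u
Mark each quantifier type:
  E U E U
Universal count = 2, Existential count = 2
Asked for universal (forall) quantifiers: 2

2


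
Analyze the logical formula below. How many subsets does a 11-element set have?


The power set of a set with n elements has 2^n elements.
|P(S)| = 2^11 = 2048

2048


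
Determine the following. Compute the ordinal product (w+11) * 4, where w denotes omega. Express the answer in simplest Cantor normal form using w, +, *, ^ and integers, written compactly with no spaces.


Compute (w+11) * 4.
Ordinal * is associative and left-distributive over +, but NOT commutative; for finite n>1, n*w = w but w*n stays w*n.
(w+11) * 4 = (w+11) repeated 4 times. Each intermediate +11 is absorbed by the following w; only the last survives: w*4+11.
Result = w*4+11

w*4+11


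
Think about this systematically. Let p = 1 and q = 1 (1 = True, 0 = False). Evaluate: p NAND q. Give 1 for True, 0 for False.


p = 1, q = 1
Operation: p NAND q
Evaluate: 1 NAND 1 = 0

0


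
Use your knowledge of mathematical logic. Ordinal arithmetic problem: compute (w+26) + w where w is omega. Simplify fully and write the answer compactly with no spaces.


Compute (w+26) + w.
Ordinal + is associative but NOT commutative; for finite n>0, n + w = w but w + n stays w+n.
(w+26) + w = w + (26+w) = w + w = w*2 (the finite tail 26 is absorbed by the right w).
Result = w*2

w*2


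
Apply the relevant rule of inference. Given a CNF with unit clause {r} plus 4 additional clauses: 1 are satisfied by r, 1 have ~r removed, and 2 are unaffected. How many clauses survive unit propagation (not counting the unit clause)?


Satisfied (removed): 1
Shortened (remain): 1
Unchanged (remain): 2
Remaining = 1 + 2 = 3

3


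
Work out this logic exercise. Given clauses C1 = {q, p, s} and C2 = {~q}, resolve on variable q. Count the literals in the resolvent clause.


Remove q from C1 and ~q from C2.
C1 remainder: {p, s}
C2 remainder: {}
Union (resolvent): {p, s}
Resolvent has 2 literal(s).

2


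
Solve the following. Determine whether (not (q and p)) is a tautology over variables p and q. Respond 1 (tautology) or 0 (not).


Check all 4 assignments:
p=0, q=0: 1
p=0, q=1: 1
p=1, q=0: 1
p=1, q=1: 0
Satisfying count = 3/4.
Tautology iff count = 4: no.

0


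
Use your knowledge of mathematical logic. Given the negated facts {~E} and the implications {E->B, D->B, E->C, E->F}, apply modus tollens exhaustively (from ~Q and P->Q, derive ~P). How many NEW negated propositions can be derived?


Initial negated facts: {~E}
Apply modus tollens to closure:
  (no implication fires)
Final negated: {~E}
New negations: {(none)}
Count = 0

0


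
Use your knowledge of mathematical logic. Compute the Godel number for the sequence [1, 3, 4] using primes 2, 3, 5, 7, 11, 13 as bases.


Encode each element as an exponent of the corresponding prime:
  2^1 = 2
  3^3 = 27
  5^4 = 625
Product = 2 * 27 * 625 = 33750

33750


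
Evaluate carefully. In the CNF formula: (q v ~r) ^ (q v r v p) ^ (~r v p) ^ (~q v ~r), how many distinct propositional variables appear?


Identify each variable that appears in the formula.
Variables found: p, q, r
Count = 3

3


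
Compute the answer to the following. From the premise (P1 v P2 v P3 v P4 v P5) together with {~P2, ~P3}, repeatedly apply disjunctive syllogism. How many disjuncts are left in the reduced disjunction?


Original disjuncts (5): P1, P2, P3, P4, P5
Negated (eliminate): ~P2, ~P3
Remaining disjuncts: P1, P4, P5
Count = 5 - 2 = 3

3


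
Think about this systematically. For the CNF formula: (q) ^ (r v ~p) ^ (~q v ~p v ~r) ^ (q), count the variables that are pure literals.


Check each variable for pure literal status:
p: pure negative
q: mixed (not pure)
r: mixed (not pure)
Pure literal count = 1

1


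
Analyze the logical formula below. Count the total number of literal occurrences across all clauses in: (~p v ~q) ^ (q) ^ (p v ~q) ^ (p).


Counting literals in each clause:
Clause 1: 2 literal(s)
Clause 2: 1 literal(s)
Clause 3: 2 literal(s)
Clause 4: 1 literal(s)
Total = 6

6


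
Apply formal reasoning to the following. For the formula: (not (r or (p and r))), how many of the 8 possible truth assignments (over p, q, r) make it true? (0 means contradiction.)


Check all 8 assignments:
p=0, q=0, r=0: 1
p=0, q=0, r=1: 0
p=0, q=1, r=0: 1
p=0, q=1, r=1: 0
p=1, q=0, r=0: 1
p=1, q=0, r=1: 0
p=1, q=1, r=0: 1
p=1, q=1, r=1: 0
Count of True = 4

4


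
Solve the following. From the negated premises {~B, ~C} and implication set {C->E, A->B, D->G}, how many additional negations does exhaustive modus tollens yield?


Initial negated facts: {~B, ~C}
Apply modus tollens to closure:
  ~B and A->B  =>  ~A
Final negated: {~A, ~B, ~C}
New negations: {~A}
Count = 1

1


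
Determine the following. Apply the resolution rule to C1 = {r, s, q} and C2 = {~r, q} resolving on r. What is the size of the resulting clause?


Remove r from C1 and ~r from C2.
C1 remainder: {s, q}
C2 remainder: {q}
Union (resolvent): {q, s}
Resolvent has 2 literal(s).

2


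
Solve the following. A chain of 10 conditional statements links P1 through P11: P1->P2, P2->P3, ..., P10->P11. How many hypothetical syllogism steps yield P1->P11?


With 10 implications in a chain connecting 11 propositions:
P1->P2, P2->P3, ..., P10->P11
Steps needed = (number of implications) - 1 = 10 - 1 = 9

9


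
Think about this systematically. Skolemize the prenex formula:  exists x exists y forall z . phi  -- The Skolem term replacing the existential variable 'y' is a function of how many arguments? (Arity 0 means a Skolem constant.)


Quantifier prefix: exists x exists y forall z
'y' is existentially quantified at position 2.
No universal quantifiers precede it.
Skolem function arity = 0 (a Skolem constant)

0


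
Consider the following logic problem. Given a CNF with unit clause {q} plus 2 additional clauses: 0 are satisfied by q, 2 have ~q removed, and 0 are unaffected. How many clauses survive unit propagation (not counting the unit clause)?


Satisfied (removed): 0
Shortened (remain): 2
Unchanged (remain): 0
Remaining = 2 + 0 = 2

2


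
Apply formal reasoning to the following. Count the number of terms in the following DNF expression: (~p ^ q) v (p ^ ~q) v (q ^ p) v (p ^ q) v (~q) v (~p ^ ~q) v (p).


A DNF formula is a disjunction of terms (conjunctions).
Terms are separated by v.
Counting the disjuncts: 7 terms.

7


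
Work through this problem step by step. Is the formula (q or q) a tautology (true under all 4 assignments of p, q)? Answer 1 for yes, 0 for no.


Check all 4 assignments:
p=0, q=0: 0
p=0, q=1: 1
p=1, q=0: 0
p=1, q=1: 1
Satisfying count = 2/4.
Tautology iff count = 4: no.

0


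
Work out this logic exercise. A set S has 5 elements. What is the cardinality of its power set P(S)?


The power set of a set with n elements has 2^n elements.
|P(S)| = 2^5 = 32

32


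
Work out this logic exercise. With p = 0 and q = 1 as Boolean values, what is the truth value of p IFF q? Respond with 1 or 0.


p = 0, q = 1
Operation: p IFF q
Evaluate: 0 IFF 1 = 0

0


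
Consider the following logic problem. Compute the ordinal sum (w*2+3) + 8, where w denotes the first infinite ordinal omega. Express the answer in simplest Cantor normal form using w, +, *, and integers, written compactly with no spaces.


Compute (w*2+3) + 8.
Ordinal + is associative but NOT commutative; for finite n>0, n + w = w but w + n stays w+n.
By associativity: (w*2+3) + 8 = w*2 + (3+8) = w*2+11.
Result = w*2+11

w*2+11


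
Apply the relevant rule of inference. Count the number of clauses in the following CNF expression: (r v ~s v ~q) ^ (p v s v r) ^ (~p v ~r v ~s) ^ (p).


A CNF formula is a conjunction of clauses.
Clauses are separated by ^.
Counting the conjuncts: 4 clauses.

4


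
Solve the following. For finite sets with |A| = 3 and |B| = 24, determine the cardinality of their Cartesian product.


The Cartesian product A x B contains all ordered pairs (a, b).
|A x B| = |A| * |B| = 3 * 24 = 72

72


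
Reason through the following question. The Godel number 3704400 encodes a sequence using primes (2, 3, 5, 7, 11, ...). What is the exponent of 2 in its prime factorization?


Factorize 3704400 by dividing by 2 repeatedly.
Division steps: 2 divides 3704400 exactly 4 time(s).
Exponent of 2 = 4

4


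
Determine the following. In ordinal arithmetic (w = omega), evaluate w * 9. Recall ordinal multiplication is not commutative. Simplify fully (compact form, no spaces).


Compute w * 9.
Ordinal * is associative and left-distributive over +, but NOT commutative; for finite n>1, n*w = w but w*n stays w*n.
w * 9 means 9 copies of w concatenated: w*9.
Result = w*9

w*9


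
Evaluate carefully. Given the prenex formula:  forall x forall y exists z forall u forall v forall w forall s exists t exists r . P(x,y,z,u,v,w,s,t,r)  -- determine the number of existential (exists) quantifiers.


Quantifier prefix: forall x forall y exists z forall u forall v forall w forall s exists t exists r
Mark each quantifier type:
  U U E U U U U E E
Universal count = 6, Existential count = 3
Asked for existential (exists) quantifiers: 3

3


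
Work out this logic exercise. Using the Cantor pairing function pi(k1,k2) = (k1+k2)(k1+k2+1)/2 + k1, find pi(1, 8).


k1 + k2 = 9
(k1+k2)(k1+k2+1)/2 = 9 * 10 / 2 = 45
pi = 45 + 1 = 46

46


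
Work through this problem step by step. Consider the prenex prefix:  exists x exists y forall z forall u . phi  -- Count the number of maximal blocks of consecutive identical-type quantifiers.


Quantifier-type sequence: E E A A  (A=forall, E=exists)
Group into maximal same-type runs:
  Ex2 | Ax2
Number of blocks = 2

2


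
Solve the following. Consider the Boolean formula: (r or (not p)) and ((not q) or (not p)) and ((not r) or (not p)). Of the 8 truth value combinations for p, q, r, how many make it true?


Evaluate all 8 assignments for p, q, r:
p=0, q=0, r=0: 1
p=0, q=0, r=1: 1
p=0, q=1, r=0: 1
p=0, q=1, r=1: 1
p=1, q=0, r=0: 0
p=1, q=0, r=1: 0
p=1, q=1, r=0: 0
p=1, q=1, r=1: 0
Satisfying count = 4

4


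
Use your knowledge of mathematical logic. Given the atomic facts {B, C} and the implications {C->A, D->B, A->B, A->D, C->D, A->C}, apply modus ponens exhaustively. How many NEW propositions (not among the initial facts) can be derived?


Initial facts: {B, C}
Apply modus ponens to closure:
  C and C->A  =>  A
  A and A->D  =>  D
Final known: {A, B, C, D}
New propositions: {A, D}
Count = 2

2


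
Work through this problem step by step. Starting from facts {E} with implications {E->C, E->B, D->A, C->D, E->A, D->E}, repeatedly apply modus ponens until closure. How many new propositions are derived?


Initial facts: {E}
Apply modus ponens to closure:
  E and E->C  =>  C
  E and E->B  =>  B
  C and C->D  =>  D
  E and E->A  =>  A
Final known: {A, B, C, D, E}
New propositions: {A, B, C, D}
Count = 4

4


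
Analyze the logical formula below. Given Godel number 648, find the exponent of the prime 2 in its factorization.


Factorize 648 by dividing by 2 repeatedly.
Division steps: 2 divides 648 exactly 3 time(s).
Exponent of 2 = 3

3


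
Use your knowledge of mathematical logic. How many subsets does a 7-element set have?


The power set of a set with n elements has 2^n elements.
|P(S)| = 2^7 = 128

128


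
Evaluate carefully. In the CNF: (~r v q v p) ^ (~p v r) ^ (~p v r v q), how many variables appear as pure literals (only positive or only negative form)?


Check each variable for pure literal status:
p: mixed (not pure)
q: pure positive
r: mixed (not pure)
Pure literal count = 1

1


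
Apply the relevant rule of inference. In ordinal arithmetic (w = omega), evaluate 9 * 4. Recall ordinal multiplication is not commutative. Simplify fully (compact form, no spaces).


Compute 9 * 4.
Ordinal * is associative and left-distributive over +, but NOT commutative; for finite n>1, n*w = w but w*n stays w*n.
Both finite; ordinal * agrees with natural *: 9 * 4 = 36.
Result = 36

36


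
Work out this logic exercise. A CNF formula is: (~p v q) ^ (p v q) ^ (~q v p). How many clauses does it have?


A CNF formula is a conjunction of clauses.
Clauses are separated by ^.
Counting the conjuncts: 3 clauses.

3


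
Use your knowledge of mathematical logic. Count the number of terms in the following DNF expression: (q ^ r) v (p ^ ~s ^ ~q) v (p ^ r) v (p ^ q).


A DNF formula is a disjunction of terms (conjunctions).
Terms are separated by v.
Counting the disjuncts: 4 terms.

4


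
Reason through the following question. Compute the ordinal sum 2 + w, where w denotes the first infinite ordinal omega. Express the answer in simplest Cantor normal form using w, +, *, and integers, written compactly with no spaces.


Compute 2 + w.
Ordinal + is associative but NOT commutative; for finite n>0, n + w = w but w + n stays w+n.
Any finite left addend is absorbed by w on the right: 2 + w = w.
Result = w

w


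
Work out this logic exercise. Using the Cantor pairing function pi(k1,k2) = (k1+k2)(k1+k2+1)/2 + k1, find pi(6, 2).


k1 + k2 = 8
(k1+k2)(k1+k2+1)/2 = 8 * 9 / 2 = 36
pi = 36 + 6 = 42

42


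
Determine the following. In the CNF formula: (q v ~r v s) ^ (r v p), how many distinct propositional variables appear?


Identify each variable that appears in the formula.
Variables found: p, q, r, s
Count = 4

4


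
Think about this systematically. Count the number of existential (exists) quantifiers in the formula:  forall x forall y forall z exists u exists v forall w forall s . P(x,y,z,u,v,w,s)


Quantifier prefix: forall x forall y forall z exists u exists v forall w forall s
Mark each quantifier type:
  U U U E E U U
Universal count = 5, Existential count = 2
Asked for existential (exists) quantifiers: 2

2


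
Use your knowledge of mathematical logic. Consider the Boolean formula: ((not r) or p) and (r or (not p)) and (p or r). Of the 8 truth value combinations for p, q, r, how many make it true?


Evaluate all 8 assignments for p, q, r:
p=0, q=0, r=0: 0
p=0, q=0, r=1: 0
p=0, q=1, r=0: 0
p=0, q=1, r=1: 0
p=1, q=0, r=0: 0
p=1, q=0, r=1: 1
p=1, q=1, r=0: 0
p=1, q=1, r=1: 1
Satisfying count = 2

2


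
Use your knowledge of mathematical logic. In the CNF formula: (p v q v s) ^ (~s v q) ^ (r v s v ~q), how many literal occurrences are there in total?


Counting literals in each clause:
Clause 1: 3 literal(s)
Clause 2: 2 literal(s)
Clause 3: 3 literal(s)
Total = 8

8


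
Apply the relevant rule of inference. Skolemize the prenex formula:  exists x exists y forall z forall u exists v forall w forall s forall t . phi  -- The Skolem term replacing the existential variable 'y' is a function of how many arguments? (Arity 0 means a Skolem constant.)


Quantifier prefix: exists x exists y forall z forall u exists v forall w forall s forall t
'y' is existentially quantified at position 2.
No universal quantifiers precede it.
Skolem function arity = 0 (a Skolem constant)

0


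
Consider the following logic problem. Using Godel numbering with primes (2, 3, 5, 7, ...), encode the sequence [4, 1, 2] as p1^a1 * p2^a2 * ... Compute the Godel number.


Encode each element as an exponent of the corresponding prime:
  2^4 = 16
  3^1 = 3
  5^2 = 25
Product = 16 * 3 * 25 = 1200

1200


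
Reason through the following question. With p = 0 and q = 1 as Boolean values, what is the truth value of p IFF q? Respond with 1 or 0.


p = 0, q = 1
Operation: p IFF q
Evaluate: 0 IFF 1 = 0

0


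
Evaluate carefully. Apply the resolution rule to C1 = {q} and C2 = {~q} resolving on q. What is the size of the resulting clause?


Remove q from C1 and ~q from C2.
C1 remainder: {}
C2 remainder: {}
Union (resolvent): {} (empty clause)
Resolvent has 0 literal(s).

0


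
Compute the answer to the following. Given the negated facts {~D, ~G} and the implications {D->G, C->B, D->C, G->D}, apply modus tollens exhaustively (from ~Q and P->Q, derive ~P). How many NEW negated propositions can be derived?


Initial negated facts: {~D, ~G}
Apply modus tollens to closure:
  (no implication fires)
Final negated: {~D, ~G}
New negations: {(none)}
Count = 0

0


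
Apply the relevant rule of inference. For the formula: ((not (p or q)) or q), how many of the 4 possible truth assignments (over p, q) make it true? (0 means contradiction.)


Check all 4 assignments:
p=0, q=0: 1
p=0, q=1: 1
p=1, q=0: 0
p=1, q=1: 1
Count of True = 3

3


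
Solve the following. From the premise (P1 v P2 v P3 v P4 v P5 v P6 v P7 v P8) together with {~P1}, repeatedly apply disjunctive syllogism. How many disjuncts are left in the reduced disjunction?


Original disjuncts (8): P1, P2, P3, P4, P5, P6, P7, P8
Negated (eliminate): ~P1
Remaining disjuncts: P2, P3, P4, P5, P6, P7, P8
Count = 8 - 1 = 7

7


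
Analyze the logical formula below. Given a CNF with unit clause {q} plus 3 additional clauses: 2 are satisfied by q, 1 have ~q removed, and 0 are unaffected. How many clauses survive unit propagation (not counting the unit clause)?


Satisfied (removed): 2
Shortened (remain): 1
Unchanged (remain): 0
Remaining = 1 + 0 = 1

1


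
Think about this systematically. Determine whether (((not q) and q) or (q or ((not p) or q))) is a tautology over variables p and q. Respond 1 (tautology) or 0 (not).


Check all 4 assignments:
p=0, q=0: 1
p=0, q=1: 1
p=1, q=0: 0
p=1, q=1: 1
Satisfying count = 3/4.
Tautology iff count = 4: no.

0


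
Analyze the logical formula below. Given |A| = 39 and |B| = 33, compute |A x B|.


The Cartesian product A x B contains all ordered pairs (a, b).
|A x B| = |A| * |B| = 39 * 33 = 1287

1287


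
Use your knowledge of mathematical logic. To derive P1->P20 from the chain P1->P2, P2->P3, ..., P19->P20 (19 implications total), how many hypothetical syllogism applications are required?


With 19 implications in a chain connecting 20 propositions:
P1->P2, P2->P3, ..., P19->P20
Steps needed = (number of implications) - 1 = 19 - 1 = 18

18


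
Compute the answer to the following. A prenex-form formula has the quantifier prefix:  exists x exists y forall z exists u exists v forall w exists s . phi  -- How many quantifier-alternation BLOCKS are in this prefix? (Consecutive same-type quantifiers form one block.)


Quantifier-type sequence: E E A E E A E  (A=forall, E=exists)
Group into maximal same-type runs:
  Ex2 | Ax1 | Ex2 | Ax1 | Ex1
Number of blocks = 5

5


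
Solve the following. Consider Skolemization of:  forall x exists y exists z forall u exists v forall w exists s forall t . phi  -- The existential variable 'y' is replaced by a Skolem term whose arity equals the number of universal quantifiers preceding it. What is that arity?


Quantifier prefix: forall x exists y exists z forall u exists v forall w exists s forall t
'y' is existentially quantified at position 2.
Universal variables preceding it: x
Skolem function arity = 1

1


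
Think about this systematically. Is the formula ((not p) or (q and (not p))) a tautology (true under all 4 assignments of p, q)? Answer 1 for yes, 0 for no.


Check all 4 assignments:
p=0, q=0: 1
p=0, q=1: 1
p=1, q=0: 0
p=1, q=1: 0
Satisfying count = 2/4.
Tautology iff count = 4: no.

0


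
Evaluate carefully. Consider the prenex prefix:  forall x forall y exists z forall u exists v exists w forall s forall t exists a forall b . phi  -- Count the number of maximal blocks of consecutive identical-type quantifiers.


Quantifier-type sequence: A A E A E E A A E A  (A=forall, E=exists)
Group into maximal same-type runs:
  Ax2 | Ex1 | Ax1 | Ex2 | Ax2 | Ex1 | Ax1
Number of blocks = 7

7


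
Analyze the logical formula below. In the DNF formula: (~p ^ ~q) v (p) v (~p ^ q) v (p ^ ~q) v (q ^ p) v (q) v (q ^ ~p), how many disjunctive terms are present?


A DNF formula is a disjunction of terms (conjunctions).
Terms are separated by v.
Counting the disjuncts: 7 terms.

7


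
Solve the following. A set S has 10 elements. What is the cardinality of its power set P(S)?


The power set of a set with n elements has 2^n elements.
|P(S)| = 2^10 = 1024

1024


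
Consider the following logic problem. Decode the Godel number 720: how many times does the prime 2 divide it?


Factorize 720 by dividing by 2 repeatedly.
Division steps: 2 divides 720 exactly 4 time(s).
Exponent of 2 = 4

4


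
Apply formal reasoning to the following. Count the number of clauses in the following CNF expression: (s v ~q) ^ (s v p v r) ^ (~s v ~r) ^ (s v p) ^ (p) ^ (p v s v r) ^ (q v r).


A CNF formula is a conjunction of clauses.
Clauses are separated by ^.
Counting the conjuncts: 7 clauses.

7


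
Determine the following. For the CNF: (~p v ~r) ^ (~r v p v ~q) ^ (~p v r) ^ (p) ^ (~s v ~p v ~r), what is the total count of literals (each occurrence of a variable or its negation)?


Counting literals in each clause:
Clause 1: 2 literal(s)
Clause 2: 3 literal(s)
Clause 3: 2 literal(s)
Clause 4: 1 literal(s)
Clause 5: 3 literal(s)
Total = 11

11


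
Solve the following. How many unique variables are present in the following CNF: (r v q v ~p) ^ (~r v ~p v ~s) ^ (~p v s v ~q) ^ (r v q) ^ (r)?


Identify each variable that appears in the formula.
Variables found: p, q, r, s
Count = 4

4


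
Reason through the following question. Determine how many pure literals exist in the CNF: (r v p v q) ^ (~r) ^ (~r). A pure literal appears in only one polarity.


Check each variable for pure literal status:
p: pure positive
q: pure positive
r: mixed (not pure)
Pure literal count = 2

2


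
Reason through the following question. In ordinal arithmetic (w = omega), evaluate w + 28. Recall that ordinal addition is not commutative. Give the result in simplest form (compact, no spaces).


Compute w + 28.
Ordinal + is associative but NOT commutative; for finite n>0, n + w = w but w + n stays w+n.
w + 28 is already in normal form (a successor ordinal beyond w).
Result = w+28

w+28


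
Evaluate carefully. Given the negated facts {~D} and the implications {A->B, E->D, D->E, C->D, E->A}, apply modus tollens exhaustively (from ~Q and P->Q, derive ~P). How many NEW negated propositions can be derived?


Initial negated facts: {~D}
Apply modus tollens to closure:
  ~D and E->D  =>  ~E
  ~D and C->D  =>  ~C
Final negated: {~C, ~D, ~E}
New negations: {~C, ~E}
Count = 2

2


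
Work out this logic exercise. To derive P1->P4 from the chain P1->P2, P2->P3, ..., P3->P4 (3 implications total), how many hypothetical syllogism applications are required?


With 3 implications in a chain connecting 4 propositions:
P1->P2, P2->P3, ..., P3->P4
Steps needed = (number of implications) - 1 = 3 - 1 = 2

2


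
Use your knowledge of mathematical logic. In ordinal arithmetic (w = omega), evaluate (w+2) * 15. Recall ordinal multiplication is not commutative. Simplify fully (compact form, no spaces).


Compute (w+2) * 15.
Ordinal * is associative and left-distributive over +, but NOT commutative; for finite n>1, n*w = w but w*n stays w*n.
(w+2) * 15 = (w+2) repeated 15 times. Each intermediate +2 is absorbed by the following w; only the last survives: w*15+2.
Result = w*15+2

w*15+2


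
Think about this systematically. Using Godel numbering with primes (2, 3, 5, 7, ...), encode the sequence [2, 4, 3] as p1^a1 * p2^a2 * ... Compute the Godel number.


Encode each element as an exponent of the corresponding prime:
  2^2 = 4
  3^4 = 81
  5^3 = 125
Product = 4 * 81 * 125 = 40500

40500


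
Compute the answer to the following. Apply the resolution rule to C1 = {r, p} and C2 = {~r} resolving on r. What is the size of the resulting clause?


Remove r from C1 and ~r from C2.
C1 remainder: {p}
C2 remainder: {}
Union (resolvent): {p}
Resolvent has 1 literal(s).

1


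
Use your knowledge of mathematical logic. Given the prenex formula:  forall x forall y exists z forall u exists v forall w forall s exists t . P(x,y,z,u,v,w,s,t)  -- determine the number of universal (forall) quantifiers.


Quantifier prefix: forall x forall y exists z forall u exists v forall w forall s exists t
Mark each quantifier type:
  U U E U E U U E
Universal count = 5, Existential count = 3
Asked for universal (forall) quantifiers: 5

5


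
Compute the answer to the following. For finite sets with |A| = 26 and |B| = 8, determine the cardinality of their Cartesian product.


The Cartesian product A x B contains all ordered pairs (a, b).
|A x B| = |A| * |B| = 26 * 8 = 208

208


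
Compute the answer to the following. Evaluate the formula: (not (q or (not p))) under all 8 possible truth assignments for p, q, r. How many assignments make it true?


Check all 8 assignments:
p=0, q=0, r=0: 0
p=0, q=0, r=1: 0
p=0, q=1, r=0: 0
p=0, q=1, r=1: 0
p=1, q=0, r=0: 1
p=1, q=0, r=1: 1
p=1, q=1, r=0: 0
p=1, q=1, r=1: 0
Count of True = 2

2


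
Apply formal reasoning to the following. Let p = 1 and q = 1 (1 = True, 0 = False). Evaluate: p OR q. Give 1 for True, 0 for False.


p = 1, q = 1
Operation: p OR q
Evaluate: 1 OR 1 = 1

1


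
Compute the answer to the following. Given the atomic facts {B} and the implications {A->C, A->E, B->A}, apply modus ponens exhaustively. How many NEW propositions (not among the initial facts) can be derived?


Initial facts: {B}
Apply modus ponens to closure:
  B and B->A  =>  A
  A and A->C  =>  C
  A and A->E  =>  E
Final known: {A, B, C, E}
New propositions: {A, C, E}
Count = 3

3


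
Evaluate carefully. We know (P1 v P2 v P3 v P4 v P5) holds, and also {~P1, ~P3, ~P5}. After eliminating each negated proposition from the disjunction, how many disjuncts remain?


Original disjuncts (5): P1, P2, P3, P4, P5
Negated (eliminate): ~P1, ~P3, ~P5
Remaining disjuncts: P2, P4
Count = 5 - 3 = 2

2


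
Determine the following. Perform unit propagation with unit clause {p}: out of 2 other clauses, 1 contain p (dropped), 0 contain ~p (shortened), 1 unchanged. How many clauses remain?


Satisfied (removed): 1
Shortened (remain): 0
Unchanged (remain): 1
Remaining = 0 + 1 = 1

1


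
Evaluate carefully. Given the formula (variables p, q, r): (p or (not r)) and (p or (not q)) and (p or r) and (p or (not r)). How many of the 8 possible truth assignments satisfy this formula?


Evaluate all 8 assignments for p, q, r:
p=0, q=0, r=0: 0
p=0, q=0, r=1: 0
p=0, q=1, r=0: 0
p=0, q=1, r=1: 0
p=1, q=0, r=0: 1
p=1, q=0, r=1: 1
p=1, q=1, r=0: 1
p=1, q=1, r=1: 1
Satisfying count = 4

4


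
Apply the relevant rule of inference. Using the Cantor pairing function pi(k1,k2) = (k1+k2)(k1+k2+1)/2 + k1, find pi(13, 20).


k1 + k2 = 33
(k1+k2)(k1+k2+1)/2 = 33 * 34 / 2 = 561
pi = 561 + 13 = 574

574


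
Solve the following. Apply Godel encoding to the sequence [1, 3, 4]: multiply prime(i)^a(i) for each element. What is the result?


Encode each element as an exponent of the corresponding prime:
  2^1 = 2
  3^3 = 27
  5^4 = 625
Product = 2 * 27 * 625 = 33750

33750


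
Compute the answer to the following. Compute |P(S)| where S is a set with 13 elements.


The power set of a set with n elements has 2^n elements.
|P(S)| = 2^13 = 8192

8192


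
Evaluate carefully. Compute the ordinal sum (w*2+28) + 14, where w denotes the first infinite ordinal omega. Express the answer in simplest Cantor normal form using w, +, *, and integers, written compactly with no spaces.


Compute (w*2+28) + 14.
Ordinal + is associative but NOT commutative; for finite n>0, n + w = w but w + n stays w+n.
By associativity: (w*2+28) + 14 = w*2 + (28+14) = w*2+42.
Result = w*2+42

w*2+42


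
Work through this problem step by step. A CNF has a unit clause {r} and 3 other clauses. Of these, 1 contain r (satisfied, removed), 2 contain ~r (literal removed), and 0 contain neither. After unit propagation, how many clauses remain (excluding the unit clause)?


Satisfied (removed): 1
Shortened (remain): 2
Unchanged (remain): 0
Remaining = 2 + 0 = 2

2


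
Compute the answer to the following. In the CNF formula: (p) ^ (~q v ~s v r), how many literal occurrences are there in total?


Counting literals in each clause:
Clause 1: 1 literal(s)
Clause 2: 3 literal(s)
Total = 4

4


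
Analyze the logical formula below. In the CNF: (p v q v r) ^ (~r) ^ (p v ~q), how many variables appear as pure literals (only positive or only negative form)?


Check each variable for pure literal status:
p: pure positive
q: mixed (not pure)
r: mixed (not pure)
Pure literal count = 1

1


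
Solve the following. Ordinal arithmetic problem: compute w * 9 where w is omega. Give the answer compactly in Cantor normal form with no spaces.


Compute w * 9.
Ordinal * is associative and left-distributive over +, but NOT commutative; for finite n>1, n*w = w but w*n stays w*n.
w * 9 means 9 copies of w concatenated: w*9.
Result = w*9

w*9


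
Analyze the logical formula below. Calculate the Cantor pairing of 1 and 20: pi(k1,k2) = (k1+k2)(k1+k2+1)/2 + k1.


k1 + k2 = 21
(k1+k2)(k1+k2+1)/2 = 21 * 22 / 2 = 231
pi = 231 + 1 = 232

232


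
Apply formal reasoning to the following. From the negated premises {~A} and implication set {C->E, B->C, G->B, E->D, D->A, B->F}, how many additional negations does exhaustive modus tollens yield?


Initial negated facts: {~A}
Apply modus tollens to closure:
  ~A and D->A  =>  ~D
  ~D and E->D  =>  ~E
  ~E and C->E  =>  ~C
  ~C and B->C  =>  ~B
  ~B and G->B  =>  ~G
Final negated: {~A, ~B, ~C, ~D, ~E, ~G}
New negations: {~B, ~C, ~D, ~E, ~G}
Count = 5

5


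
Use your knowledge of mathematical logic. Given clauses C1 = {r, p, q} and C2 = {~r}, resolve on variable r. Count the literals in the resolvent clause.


Remove r from C1 and ~r from C2.
C1 remainder: {p, q}
C2 remainder: {}
Union (resolvent): {p, q}
Resolvent has 2 literal(s).

2


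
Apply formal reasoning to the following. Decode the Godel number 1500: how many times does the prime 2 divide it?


Factorize 1500 by dividing by 2 repeatedly.
Division steps: 2 divides 1500 exactly 2 time(s).
Exponent of 2 = 2

2


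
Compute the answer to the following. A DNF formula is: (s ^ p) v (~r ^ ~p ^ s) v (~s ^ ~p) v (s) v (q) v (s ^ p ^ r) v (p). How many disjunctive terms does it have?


A DNF formula is a disjunction of terms (conjunctions).
Terms are separated by v.
Counting the disjuncts: 7 terms.

7


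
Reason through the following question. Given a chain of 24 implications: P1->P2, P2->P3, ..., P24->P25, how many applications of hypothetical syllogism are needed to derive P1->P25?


With 24 implications in a chain connecting 25 propositions:
P1->P2, P2->P3, ..., P24->P25
Steps needed = (number of implications) - 1 = 24 - 1 = 23

23


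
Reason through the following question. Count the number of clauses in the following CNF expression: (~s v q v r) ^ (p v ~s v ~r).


A CNF formula is a conjunction of clauses.
Clauses are separated by ^.
Counting the conjuncts: 2 clauses.

2


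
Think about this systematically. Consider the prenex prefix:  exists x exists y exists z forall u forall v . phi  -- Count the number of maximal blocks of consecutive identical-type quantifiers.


Quantifier-type sequence: E E E A A  (A=forall, E=exists)
Group into maximal same-type runs:
  Ex3 | Ax2
Number of blocks = 2

2


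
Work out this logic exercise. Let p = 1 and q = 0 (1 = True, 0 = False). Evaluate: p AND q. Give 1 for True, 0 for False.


p = 1, q = 0
Operation: p AND q
Evaluate: 1 AND 0 = 0

0


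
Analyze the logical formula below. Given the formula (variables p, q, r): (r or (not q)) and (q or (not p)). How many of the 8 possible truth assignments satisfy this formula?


Evaluate all 8 assignments for p, q, r:
p=0, q=0, r=0: 1
p=0, q=0, r=1: 1
p=0, q=1, r=0: 0
p=0, q=1, r=1: 1
p=1, q=0, r=0: 0
p=1, q=0, r=1: 0
p=1, q=1, r=0: 0
p=1, q=1, r=1: 1
Satisfying count = 4

4


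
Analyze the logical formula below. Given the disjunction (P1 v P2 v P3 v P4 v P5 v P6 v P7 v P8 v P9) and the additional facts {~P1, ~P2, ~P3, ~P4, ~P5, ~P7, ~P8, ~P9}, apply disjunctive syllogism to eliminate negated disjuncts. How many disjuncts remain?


Original disjuncts (9): P1, P2, P3, P4, P5, P6, P7, P8, P9
Negated (eliminate): ~P1, ~P2, ~P3, ~P4, ~P5, ~P7, ~P8, ~P9
Remaining disjuncts: P6
Count = 9 - 8 = 1

1


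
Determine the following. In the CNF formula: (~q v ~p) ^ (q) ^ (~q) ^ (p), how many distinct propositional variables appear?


Identify each variable that appears in the formula.
Variables found: p, q
Count = 2

2


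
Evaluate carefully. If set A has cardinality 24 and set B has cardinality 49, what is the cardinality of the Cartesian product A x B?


The Cartesian product A x B contains all ordered pairs (a, b).
|A x B| = |A| * |B| = 24 * 49 = 1176

1176


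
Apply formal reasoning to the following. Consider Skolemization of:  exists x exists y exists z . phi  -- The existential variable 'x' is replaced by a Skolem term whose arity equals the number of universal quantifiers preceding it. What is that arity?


Quantifier prefix: exists x exists y exists z
'x' is existentially quantified at position 1.
No universal quantifiers precede it.
Skolem function arity = 0 (a Skolem constant)

0


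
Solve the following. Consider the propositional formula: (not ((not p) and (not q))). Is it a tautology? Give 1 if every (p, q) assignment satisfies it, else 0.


Check all 4 assignments:
p=0, q=0: 0
p=0, q=1: 1
p=1, q=0: 1
p=1, q=1: 1
Satisfying count = 3/4.
Tautology iff count = 4: no.

0


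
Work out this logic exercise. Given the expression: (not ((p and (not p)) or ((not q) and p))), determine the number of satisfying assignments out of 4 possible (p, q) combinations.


Check all 4 assignments:
p=0, q=0: 1
p=0, q=1: 1
p=1, q=0: 0
p=1, q=1: 1
Count of True = 3

3


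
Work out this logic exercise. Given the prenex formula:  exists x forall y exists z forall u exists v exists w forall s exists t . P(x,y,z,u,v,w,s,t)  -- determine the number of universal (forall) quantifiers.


Quantifier prefix: exists x forall y exists z forall u exists v exists w forall s exists t
Mark each quantifier type:
  E U E U E E U E
Universal count = 3, Existential count = 5
Asked for universal (forall) quantifiers: 3

3


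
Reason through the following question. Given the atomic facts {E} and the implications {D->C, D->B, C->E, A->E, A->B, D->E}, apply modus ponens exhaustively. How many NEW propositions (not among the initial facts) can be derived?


Initial facts: {E}
Apply modus ponens to closure:
  (no implication fires)
Final known: {E}
New propositions: {(none)}
Count = 0

0


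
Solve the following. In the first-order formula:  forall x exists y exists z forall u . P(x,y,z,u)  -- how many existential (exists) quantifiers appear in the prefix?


Quantifier prefix: forall x exists y exists z forall u
Mark each quantifier type:
  U E E U
Universal count = 2, Existential count = 2
Asked for existential (exists) quantifiers: 2

2


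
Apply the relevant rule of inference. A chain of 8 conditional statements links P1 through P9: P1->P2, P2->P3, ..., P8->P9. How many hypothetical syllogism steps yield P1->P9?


With 8 implications in a chain connecting 9 propositions:
P1->P2, P2->P3, ..., P8->P9
Steps needed = (number of implications) - 1 = 8 - 1 = 7

7


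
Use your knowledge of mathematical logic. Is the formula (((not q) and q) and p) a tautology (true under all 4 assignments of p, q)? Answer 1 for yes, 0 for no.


Check all 4 assignments:
p=0, q=0: 0
p=0, q=1: 0
p=1, q=0: 0
p=1, q=1: 0
Satisfying count = 0/4.
Tautology iff count = 4: no.

0


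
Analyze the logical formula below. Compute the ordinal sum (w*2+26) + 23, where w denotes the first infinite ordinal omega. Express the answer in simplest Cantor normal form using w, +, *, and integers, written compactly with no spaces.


Compute (w*2+26) + 23.
Ordinal + is associative but NOT commutative; for finite n>0, n + w = w but w + n stays w+n.
By associativity: (w*2+26) + 23 = w*2 + (26+23) = w*2+49.
Result = w*2+49

w*2+49


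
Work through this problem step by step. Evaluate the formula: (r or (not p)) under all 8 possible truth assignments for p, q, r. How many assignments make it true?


Check all 8 assignments:
p=0, q=0, r=0: 1
p=0, q=0, r=1: 1
p=0, q=1, r=0: 1
p=0, q=1, r=1: 1
p=1, q=0, r=0: 0
p=1, q=0, r=1: 1
p=1, q=1, r=0: 0
p=1, q=1, r=1: 1
Count of True = 6

6


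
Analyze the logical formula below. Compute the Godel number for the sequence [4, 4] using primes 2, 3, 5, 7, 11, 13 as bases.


Encode each element as an exponent of the corresponding prime:
  2^4 = 16
  3^4 = 81
Product = 16 * 81 = 1296

1296


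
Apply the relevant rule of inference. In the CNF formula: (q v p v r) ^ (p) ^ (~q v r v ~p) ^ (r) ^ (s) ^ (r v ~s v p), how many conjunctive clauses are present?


A CNF formula is a conjunction of clauses.
Clauses are separated by ^.
Counting the conjuncts: 6 clauses.

6


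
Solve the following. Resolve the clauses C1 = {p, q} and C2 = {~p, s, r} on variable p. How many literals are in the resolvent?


Remove p from C1 and ~p from C2.
C1 remainder: {q}
C2 remainder: {s, r}
Union (resolvent): {q, r, s}
Resolvent has 3 literal(s).

3


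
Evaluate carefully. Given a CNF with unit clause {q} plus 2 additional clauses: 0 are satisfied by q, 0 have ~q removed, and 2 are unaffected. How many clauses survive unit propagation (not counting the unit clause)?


Satisfied (removed): 0
Shortened (remain): 0
Unchanged (remain): 2
Remaining = 0 + 2 = 2

2


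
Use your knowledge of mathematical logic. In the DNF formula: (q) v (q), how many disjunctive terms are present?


A DNF formula is a disjunction of terms (conjunctions).
Terms are separated by v.
Counting the disjuncts: 2 terms.

2


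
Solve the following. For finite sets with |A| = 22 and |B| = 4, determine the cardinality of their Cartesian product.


The Cartesian product A x B contains all ordered pairs (a, b).
|A x B| = |A| * |B| = 22 * 4 = 88

88


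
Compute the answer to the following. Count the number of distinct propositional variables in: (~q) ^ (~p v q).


Identify each variable that appears in the formula.
Variables found: p, q
Count = 2

2


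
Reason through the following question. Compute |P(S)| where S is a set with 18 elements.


The power set of a set with n elements has 2^n elements.
|P(S)| = 2^18 = 262144

262144


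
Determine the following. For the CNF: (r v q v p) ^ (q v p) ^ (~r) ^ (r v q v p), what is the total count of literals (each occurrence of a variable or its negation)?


Counting literals in each clause:
Clause 1: 3 literal(s)
Clause 2: 2 literal(s)
Clause 3: 1 literal(s)
Clause 4: 3 literal(s)
Total = 9

9
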